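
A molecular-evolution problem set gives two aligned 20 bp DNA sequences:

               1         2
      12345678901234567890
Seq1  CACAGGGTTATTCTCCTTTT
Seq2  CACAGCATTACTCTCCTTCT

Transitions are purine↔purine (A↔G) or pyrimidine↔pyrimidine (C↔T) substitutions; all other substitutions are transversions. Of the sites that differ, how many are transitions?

Mismatches occur at site 6 (G↔C, transversion), site 7 (G↔A, transition), site 11 (T↔C, transition), site 19 (T↔C, transition).
Of the 4 differences, 3 transitions and 1 transversion, so the answer is 3.

3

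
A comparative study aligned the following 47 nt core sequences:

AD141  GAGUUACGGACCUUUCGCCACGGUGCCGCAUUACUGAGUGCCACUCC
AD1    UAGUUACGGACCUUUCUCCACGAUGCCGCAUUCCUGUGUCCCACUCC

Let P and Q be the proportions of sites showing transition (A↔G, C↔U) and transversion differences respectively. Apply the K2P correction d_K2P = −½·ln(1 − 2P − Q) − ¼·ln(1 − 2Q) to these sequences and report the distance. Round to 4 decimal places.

Mismatches occur at site 1 (G↔U, transversion), site 17 (G↔U, transversion), site 23 (G↔A, transition), site 33 (A↔C, transversion), site 37 (A↔U, transversion), site 40 (G↔C, transversion).
Of the 6 differences, 1 transition and 5 transversions over 47 sites: P = 1/47 = 0.021277, Q = 5/47 = 0.106383.
d = −0.5·ln(0.851063) − 0.25·ln(0.787234) = −0.5·(-0.161269) − 0.25·(-0.239230) = 0.1404.

0.1404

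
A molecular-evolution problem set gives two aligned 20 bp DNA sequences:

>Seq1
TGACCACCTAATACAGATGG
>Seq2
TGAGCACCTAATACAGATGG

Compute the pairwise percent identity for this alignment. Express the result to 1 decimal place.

95.0%

The sequences differ at position 4 (C/G).
19 of the 20 sites match, so the percent identity is 19/20 × 100 = 95.0%.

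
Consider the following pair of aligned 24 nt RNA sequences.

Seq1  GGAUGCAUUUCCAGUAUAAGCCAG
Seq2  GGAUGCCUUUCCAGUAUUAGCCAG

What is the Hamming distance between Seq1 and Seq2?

2

The sequences differ at positions 7 (A/C), 18 (A/U).
That gives 2 mismatches out of 24 aligned sites, so the Hamming distance is 2.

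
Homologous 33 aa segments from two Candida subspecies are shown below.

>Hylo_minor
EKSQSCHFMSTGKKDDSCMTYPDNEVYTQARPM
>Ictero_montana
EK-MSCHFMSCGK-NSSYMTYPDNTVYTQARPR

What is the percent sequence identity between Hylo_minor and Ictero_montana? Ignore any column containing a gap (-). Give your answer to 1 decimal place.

77.4%

Excluding the 2 gap columns leaves 31 comparable sites.
The sequences differ at positions 4 (Q/M), 11 (T/C), 15 (D/N), 16 (D/S), 18 (C/Y), 25 (E/T), 33 (M/R).
24 of the 31 comparable sites match, so the percent identity is 24/31 × 100 = 77.4%.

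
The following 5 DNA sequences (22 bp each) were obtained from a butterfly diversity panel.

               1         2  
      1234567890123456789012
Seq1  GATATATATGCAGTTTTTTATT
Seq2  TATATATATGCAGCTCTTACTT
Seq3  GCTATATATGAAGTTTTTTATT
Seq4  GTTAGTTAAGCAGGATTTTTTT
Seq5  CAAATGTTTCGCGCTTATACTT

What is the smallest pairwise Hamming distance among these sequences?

2

Pairwise Hamming distances:
  Seq1 vs Seq2: 5
  Seq1 vs Seq3: 2
  Seq1 vs Seq4: 7
  Seq1 vs Seq5: 11
  Seq2 vs Seq3: 7
  Seq2 vs Seq4: 10
  Seq2 vs Seq5: 9
  Seq3 vs Seq4: 8
  Seq3 vs Seq5: 12
  Seq4 vs Seq5: 15
The smallest is 2, between Seq1 and Seq3.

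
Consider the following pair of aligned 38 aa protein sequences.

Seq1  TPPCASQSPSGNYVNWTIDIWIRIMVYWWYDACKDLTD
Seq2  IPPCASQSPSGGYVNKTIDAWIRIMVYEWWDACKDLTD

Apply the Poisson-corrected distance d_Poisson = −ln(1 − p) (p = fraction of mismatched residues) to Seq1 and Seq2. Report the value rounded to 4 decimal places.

The sequences differ at positions 1 (T/I), 12 (N/G), 16 (W/K), 20 (I/A), 28 (W/E), 30 (Y/W).
p = 6/38 = 0.157895.
d = −ln(1 − 0.157895) = −ln(0.842105) = 0.1719.

0.1719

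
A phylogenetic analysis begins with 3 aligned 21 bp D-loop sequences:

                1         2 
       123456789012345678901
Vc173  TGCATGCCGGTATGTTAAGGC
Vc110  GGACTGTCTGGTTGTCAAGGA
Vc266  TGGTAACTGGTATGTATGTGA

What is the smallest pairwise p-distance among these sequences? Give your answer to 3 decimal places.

Pairwise Hamming distances:
  Vc173 vs Vc110: 9
  Vc173 vs Vc266: 10
  Vc110 vs Vc266: 14
The smallest is 9 mismatches, between Vc173 and Vc110; p = 9/21 = 0.429.

0.429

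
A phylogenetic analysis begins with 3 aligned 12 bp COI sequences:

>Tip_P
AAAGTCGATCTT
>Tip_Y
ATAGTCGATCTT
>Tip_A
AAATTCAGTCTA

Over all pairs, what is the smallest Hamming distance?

Pairwise Hamming distances:
  Tip_P vs Tip_Y: 1
  Tip_P vs Tip_A: 4
  Tip_Y vs Tip_A: 5
The smallest is 1, between Tip_P and Tip_Y.

1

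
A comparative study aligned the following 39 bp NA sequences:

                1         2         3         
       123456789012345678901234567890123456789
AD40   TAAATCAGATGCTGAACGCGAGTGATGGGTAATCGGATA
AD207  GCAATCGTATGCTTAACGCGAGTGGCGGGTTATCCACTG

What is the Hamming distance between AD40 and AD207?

Mismatches occur at site 1 (T/G), site 2 (A/C), site 7 (A/G), site 8 (G/T), site 14 (G/T), site 25 (A/G), site 26 (T/C), site 31 (A/T), site 35 (G/C), site 36 (G/A), site 37 (A/C), site 39 (A/G).
That gives 12 mismatches out of 39 aligned sites, so the Hamming distance is 12.

12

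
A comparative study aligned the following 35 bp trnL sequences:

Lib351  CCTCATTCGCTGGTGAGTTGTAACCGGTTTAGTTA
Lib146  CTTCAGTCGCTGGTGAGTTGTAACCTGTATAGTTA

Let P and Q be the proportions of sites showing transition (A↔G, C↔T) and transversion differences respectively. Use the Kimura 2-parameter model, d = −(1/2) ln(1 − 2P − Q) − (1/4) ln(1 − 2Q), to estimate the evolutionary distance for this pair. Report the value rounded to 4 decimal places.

Mismatches occur at site 2 (C↔T, transition), site 6 (T↔G, transversion), site 26 (G↔T, transversion), site 29 (T↔A, transversion).
Of the 4 differences, 1 transition and 3 transversions over 35 sites: P = 1/35 = 0.028571, Q = 3/35 = 0.085714.
d = −0.5·ln(0.857144) − 0.25·ln(0.828572) = −0.5·(-0.154149) − 0.25·(-0.188052) = 0.1241.

0.1241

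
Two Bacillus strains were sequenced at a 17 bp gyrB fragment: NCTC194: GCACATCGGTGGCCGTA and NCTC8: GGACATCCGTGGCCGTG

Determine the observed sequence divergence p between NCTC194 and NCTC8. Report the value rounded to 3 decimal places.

0.176

The sequences differ at positions 2 (C/G), 8 (G/C), 17 (A/G).
There are 3 differences over 17 sites, so p = 3/17 = 0.176.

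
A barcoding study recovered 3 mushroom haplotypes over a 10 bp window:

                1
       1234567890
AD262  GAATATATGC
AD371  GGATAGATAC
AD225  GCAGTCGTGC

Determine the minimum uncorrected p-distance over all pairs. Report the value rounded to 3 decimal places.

Pairwise Hamming distances:
  AD262 vs AD371: 3
  AD262 vs AD225: 5
  AD371 vs AD225: 6
The smallest is 3 mismatches, between AD262 and AD371; p = 3/10 = 0.300.

0.300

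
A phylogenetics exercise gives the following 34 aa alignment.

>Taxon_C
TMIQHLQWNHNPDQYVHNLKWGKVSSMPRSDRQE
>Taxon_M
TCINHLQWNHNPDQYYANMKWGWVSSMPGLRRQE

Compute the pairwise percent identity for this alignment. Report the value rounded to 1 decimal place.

73.5%

Mismatches occur at site 2 (M→C), site 4 (Q→N), site 16 (V→Y), site 17 (H→A), site 19 (L→M), site 23 (K→W), site 29 (R→G), site 30 (S→L), site 31 (D→R).
25 of the 34 sites match, so the percent identity is 25/34 × 100 = 73.5%.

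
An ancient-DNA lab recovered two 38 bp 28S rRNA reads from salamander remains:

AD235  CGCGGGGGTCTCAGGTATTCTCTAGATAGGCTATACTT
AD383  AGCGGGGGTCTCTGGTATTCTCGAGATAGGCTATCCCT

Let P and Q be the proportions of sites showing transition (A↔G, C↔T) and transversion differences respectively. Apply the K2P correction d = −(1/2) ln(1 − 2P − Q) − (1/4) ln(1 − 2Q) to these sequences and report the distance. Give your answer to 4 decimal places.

0.1450

Mismatches occur at site 1 (C→A, transversion), site 13 (A→T, transversion), site 23 (T→G, transversion), site 35 (A→C, transversion), site 37 (T→C, transition).
Of the 5 differences, 1 transition and 4 transversions over 38 sites: P = 1/38 = 0.026316, Q = 4/38 = 0.105263.
d = −0.5·ln(0.842105) − 0.25·ln(0.789474) = −0.5·(-0.171851) − 0.25·(-0.236388) = 0.1450.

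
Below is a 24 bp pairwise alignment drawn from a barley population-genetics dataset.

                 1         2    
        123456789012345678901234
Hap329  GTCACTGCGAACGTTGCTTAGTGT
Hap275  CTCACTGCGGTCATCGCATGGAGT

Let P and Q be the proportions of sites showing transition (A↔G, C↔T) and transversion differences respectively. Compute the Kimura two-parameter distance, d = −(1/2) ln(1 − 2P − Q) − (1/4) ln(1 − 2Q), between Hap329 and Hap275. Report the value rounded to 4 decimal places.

0.4479

Differing sites — 1:G/C (Tv); 10:A/G (Ti); 11:A/T (Tv); 13:G/A (Ti); 15:T/C (Ti); 18:T/A (Tv); 20:A/G (Ti); 22:T/A (Tv).
Of the 8 differences, 4 transitions and 4 transversions over 24 sites: P = 4/24 = 0.166667, Q = 4/24 = 0.166667.
d = −0.5·ln(0.499999) − 0.25·ln(0.666666) = −0.5·(-0.693149) − 0.25·(-0.405466) = 0.4479.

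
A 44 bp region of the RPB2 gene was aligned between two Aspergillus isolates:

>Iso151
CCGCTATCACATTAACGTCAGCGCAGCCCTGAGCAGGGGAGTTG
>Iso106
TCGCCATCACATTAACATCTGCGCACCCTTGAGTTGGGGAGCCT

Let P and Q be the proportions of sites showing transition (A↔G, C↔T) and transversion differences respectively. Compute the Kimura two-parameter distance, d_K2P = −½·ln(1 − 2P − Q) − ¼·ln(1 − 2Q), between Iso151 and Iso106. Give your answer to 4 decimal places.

The sequences differ at positions 1 (C/T, transition), 5 (T/C, transition), 17 (G/A, transition), 20 (A/T, transversion), 26 (G/C, transversion), 29 (C/T, transition), 34 (C/T, transition), 35 (A/T, transversion), 42 (T/C, transition), 43 (T/C, transition), 44 (G/T, transversion).
Of the 11 differences, 7 transitions and 4 transversions over 44 sites: P = 7/44 = 0.159091, Q = 4/44 = 0.090909.
d = −0.5·ln(0.590909) − 0.25·ln(0.818182) = −0.5·(-0.526093) − 0.25·(-0.200670) = 0.3132.

0.3132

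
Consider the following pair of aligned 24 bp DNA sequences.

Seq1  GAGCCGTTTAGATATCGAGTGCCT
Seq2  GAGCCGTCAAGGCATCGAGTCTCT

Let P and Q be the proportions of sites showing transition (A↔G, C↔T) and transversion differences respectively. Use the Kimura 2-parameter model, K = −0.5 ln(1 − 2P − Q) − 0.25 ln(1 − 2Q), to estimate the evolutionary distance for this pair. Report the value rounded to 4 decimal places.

Mismatches occur at site 8 (T→C, transition), site 9 (T→A, transversion), site 12 (A→G, transition), site 13 (T→C, transition), site 21 (G→C, transversion), site 22 (C→T, transition).
Of the 6 differences, 4 transitions and 2 transversions over 24 sites: P = 4/24 = 0.166667, Q = 2/24 = 0.083333.
d = −0.5·ln(0.583333) − 0.25·ln(0.833334) = −0.5·(-0.538997) − 0.25·(-0.182321) = 0.3151.

0.3151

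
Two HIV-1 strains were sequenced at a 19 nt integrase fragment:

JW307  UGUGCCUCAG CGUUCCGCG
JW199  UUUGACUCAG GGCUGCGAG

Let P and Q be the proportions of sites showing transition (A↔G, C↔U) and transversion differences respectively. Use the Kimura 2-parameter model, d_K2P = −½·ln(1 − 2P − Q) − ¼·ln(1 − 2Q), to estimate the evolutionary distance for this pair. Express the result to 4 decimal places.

Differing sites — 2:G/U (Tv); 5:C/A (Tv); 11:C/G (Tv); 13:U/C (Ti); 15:C/G (Tv); 18:C/A (Tv).
Of the 6 differences, 1 transition and 5 transversions over 19 sites: P = 1/19 = 0.052632, Q = 5/19 = 0.263158.
d = −0.5·ln(0.631578) − 0.25·ln(0.473684) = −0.5·(-0.459534) − 0.25·(-0.747215) = 0.4166.

0.4166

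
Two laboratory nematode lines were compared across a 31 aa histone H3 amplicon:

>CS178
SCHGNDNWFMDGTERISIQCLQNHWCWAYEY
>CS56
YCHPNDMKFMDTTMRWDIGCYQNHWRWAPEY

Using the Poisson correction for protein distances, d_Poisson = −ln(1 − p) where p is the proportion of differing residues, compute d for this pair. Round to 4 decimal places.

Mismatches occur at site 1 (S↔Y), site 4 (G↔P), site 7 (N↔M), site 8 (W↔K), site 12 (G↔T), site 14 (E↔M), site 16 (I↔W), site 17 (S↔D), site 19 (Q↔G), site 21 (L↔Y), site 26 (C↔R), site 29 (Y↔P).
p = 12/31 = 0.387097.
d = −ln(1 − 0.387097) = −ln(0.612903) = 0.4895.

0.4895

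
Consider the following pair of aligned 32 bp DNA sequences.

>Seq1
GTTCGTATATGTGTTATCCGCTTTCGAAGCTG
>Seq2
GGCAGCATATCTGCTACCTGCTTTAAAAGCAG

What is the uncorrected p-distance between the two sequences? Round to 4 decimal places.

0.3438

The sequences differ at positions 2 (T/G), 3 (T/C), 4 (C/A), 6 (T/C), 11 (G/C), 14 (T/C), 17 (T/C), 19 (C/T), 25 (C/A), 26 (G/A), 31 (T/A).
There are 11 differences over 32 sites, so p = 11/32 = 0.3438.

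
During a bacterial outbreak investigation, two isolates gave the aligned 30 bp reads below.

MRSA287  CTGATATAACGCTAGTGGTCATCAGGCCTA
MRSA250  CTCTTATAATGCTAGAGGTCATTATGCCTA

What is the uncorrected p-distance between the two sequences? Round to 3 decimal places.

Mismatches occur at site 3 (G↔C), site 4 (A↔T), site 10 (C↔T), site 16 (T↔A), site 23 (C↔T), site 25 (G↔T).
There are 6 differences over 30 sites, so p = 6/30 = 0.200.

0.200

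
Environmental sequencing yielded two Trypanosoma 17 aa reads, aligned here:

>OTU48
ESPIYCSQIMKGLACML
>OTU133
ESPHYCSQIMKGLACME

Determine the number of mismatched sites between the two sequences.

2

The sequences differ at positions 4 (I/H), 17 (L/E).
That gives 2 mismatches out of 17 aligned sites, so the Hamming distance is 2.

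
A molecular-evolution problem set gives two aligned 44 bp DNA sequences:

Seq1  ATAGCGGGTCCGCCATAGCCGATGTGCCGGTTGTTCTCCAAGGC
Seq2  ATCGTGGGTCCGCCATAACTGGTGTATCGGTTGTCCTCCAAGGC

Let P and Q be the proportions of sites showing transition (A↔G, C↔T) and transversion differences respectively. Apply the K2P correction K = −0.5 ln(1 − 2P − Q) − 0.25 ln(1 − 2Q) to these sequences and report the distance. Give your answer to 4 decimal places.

The sequences differ at positions 3 (A/C, transversion), 5 (C/T, transition), 18 (G/A, transition), 20 (C/T, transition), 22 (A/G, transition), 26 (G/A, transition), 27 (C/T, transition), 35 (T/C, transition).
Of the 8 differences, 7 transitions and 1 transversion over 44 sites: P = 7/44 = 0.159091, Q = 1/44 = 0.022727.
d = −0.5·ln(0.659091) − 0.25·ln(0.954546) = −0.5·(-0.416894) − 0.25·(-0.046519) = 0.2201.

0.2201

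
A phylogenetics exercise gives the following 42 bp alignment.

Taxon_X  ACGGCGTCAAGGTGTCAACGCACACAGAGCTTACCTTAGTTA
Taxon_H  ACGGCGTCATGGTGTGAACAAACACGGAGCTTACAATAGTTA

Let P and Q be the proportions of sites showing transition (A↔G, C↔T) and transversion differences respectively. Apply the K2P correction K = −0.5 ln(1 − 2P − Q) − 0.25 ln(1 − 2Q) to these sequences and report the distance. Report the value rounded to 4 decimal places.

Mismatches occur at site 10 (A/T, transversion), site 16 (C/G, transversion), site 20 (G/A, transition), site 21 (C/A, transversion), site 26 (A/G, transition), site 35 (C/A, transversion), site 36 (T/A, transversion).
Of the 7 differences, 2 transitions and 5 transversions over 42 sites: P = 2/42 = 0.047619, Q = 5/42 = 0.119048.
d = −0.5·ln(0.785714) − 0.25·ln(0.761904) = −0.5·(-0.241162) − 0.25·(-0.271935) = 0.1886.

0.1886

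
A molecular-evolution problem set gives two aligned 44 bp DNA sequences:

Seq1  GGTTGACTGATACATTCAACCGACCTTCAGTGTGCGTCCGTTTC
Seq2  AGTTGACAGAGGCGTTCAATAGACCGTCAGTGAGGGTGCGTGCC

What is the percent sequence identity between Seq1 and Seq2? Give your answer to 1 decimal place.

70.5%

Differing sites — 1:G/A; 8:T/A; 11:T/G; 12:A/G; 14:A/G; 20:C/T; 21:C/A; 26:T/G; 33:T/A; 35:C/G; 38:C/G; 42:T/G; 43:T/C.
31 of the 44 sites match, so the percent identity is 31/44 × 100 = 70.5%.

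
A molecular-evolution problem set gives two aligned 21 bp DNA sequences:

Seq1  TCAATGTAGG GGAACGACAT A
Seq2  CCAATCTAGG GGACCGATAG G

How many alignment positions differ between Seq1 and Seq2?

6

Mismatches occur at site 1 (T→C), site 6 (G→C), site 14 (A→C), site 18 (C→T), site 20 (T→G), site 21 (A→G).
That gives 6 mismatches out of 21 aligned sites, so the Hamming distance is 6.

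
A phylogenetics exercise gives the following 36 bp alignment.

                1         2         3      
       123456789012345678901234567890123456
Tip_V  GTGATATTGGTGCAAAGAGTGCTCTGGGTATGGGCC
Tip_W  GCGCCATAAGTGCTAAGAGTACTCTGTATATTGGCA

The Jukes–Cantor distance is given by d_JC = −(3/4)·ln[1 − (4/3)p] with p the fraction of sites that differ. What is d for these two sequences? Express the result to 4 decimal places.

0.3924

Differing sites — 2:T/C; 4:A/C; 5:T/C; 8:T/A; 9:G/A; 14:A/T; 21:G/A; 27:G/T; 28:G/A; 32:G/T; 36:C/A.
p = 11/36 = 0.305556.
d = −0.75 · ln(1 − (4/3)·0.305556) = −0.75 · ln(0.592592) = −0.75 · (-0.523249) = 0.3924.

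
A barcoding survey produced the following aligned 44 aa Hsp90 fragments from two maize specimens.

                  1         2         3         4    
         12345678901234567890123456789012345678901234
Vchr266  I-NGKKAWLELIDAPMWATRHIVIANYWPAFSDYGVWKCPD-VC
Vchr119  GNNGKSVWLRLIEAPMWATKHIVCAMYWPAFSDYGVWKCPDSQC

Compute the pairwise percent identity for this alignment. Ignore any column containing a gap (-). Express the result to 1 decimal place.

78.6%

Excluding the 2 gap columns leaves 42 comparable sites.
The sequences differ at positions 1 (I/G), 6 (K/S), 7 (A/V), 10 (E/R), 13 (D/E), 20 (R/K), 24 (I/C), 26 (N/M), 43 (V/Q).
33 of the 42 comparable sites match, so the percent identity is 33/42 × 100 = 78.6%.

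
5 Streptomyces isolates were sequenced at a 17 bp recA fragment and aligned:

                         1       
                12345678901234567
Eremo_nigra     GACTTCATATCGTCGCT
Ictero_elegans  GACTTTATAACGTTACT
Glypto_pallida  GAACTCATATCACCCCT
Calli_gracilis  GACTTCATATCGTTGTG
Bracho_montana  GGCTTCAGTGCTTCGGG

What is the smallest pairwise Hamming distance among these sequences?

3

Pairwise Hamming distances:
  Eremo_nigra vs Ictero_elegans: 4
  Eremo_nigra vs Glypto_pallida: 5
  Eremo_nigra vs Calli_gracilis: 3
  Eremo_nigra vs Bracho_montana: 7
  Ictero_elegans vs Glypto_pallida: 8
  Ictero_elegans vs Calli_gracilis: 5
  Ictero_elegans vs Bracho_montana: 10
  Glypto_pallida vs Calli_gracilis: 8
  Glypto_pallida vs Bracho_montana: 11
  Calli_gracilis vs Bracho_montana: 7
The smallest is 3, between Eremo_nigra and Calli_gracilis.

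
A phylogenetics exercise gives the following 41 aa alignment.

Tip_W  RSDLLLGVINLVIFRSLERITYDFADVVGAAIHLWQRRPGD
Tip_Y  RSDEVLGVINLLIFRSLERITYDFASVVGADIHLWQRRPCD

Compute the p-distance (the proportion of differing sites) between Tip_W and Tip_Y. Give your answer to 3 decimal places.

Differing sites — 4:L/E; 5:L/V; 12:V/L; 26:D/S; 31:A/D; 40:G/C.
There are 6 differences over 41 sites, so p = 6/41 = 0.146.

0.146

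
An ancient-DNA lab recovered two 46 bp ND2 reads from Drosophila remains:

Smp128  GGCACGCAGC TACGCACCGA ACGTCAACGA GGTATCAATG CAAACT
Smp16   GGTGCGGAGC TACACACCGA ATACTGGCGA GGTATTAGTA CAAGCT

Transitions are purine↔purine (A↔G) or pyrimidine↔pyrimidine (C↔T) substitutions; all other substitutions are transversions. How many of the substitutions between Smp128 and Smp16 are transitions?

13

The sequences differ at positions 3 (C/T, transition), 4 (A/G, transition), 7 (C/G, transversion), 14 (G/A, transition), 22 (C/T, transition), 23 (G/A, transition), 24 (T/C, transition), 25 (C/T, transition), 26 (A/G, transition), 27 (A/G, transition), 36 (C/T, transition), 38 (A/G, transition), 40 (G/A, transition), 44 (A/G, transition).
Of the 14 differences, 13 transitions and 1 transversion, so the answer is 13.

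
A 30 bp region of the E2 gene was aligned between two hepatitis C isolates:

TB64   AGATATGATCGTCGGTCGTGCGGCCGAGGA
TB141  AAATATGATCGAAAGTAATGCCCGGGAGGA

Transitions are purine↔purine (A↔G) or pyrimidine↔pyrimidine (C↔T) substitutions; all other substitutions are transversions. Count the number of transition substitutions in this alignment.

Differing sites — 2:G/A (Ti); 12:T/A (Tv); 13:C/A (Tv); 14:G/A (Ti); 17:C/A (Tv); 18:G/A (Ti); 22:G/C (Tv); 23:G/C (Tv); 24:C/G (Tv); 25:C/G (Tv).
Of the 10 differences, 3 transitions and 7 transversions, so the answer is 3.

3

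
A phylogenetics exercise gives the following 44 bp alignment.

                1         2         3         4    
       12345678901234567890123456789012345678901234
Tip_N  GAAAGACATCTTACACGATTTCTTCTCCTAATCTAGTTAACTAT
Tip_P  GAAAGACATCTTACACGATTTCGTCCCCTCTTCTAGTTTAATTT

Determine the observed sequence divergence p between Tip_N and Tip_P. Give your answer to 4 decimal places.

The sequences differ at positions 23 (T/G), 26 (T/C), 30 (A/C), 31 (A/T), 39 (A/T), 41 (C/A), 43 (A/T).
There are 7 differences over 44 sites, so p = 7/44 = 0.1591.

0.1591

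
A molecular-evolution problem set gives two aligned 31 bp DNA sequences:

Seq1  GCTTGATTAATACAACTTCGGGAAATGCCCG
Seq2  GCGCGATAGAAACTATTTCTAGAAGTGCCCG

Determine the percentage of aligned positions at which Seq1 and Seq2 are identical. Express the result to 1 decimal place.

The sequences differ at positions 3 (T/G), 4 (T/C), 8 (T/A), 9 (A/G), 11 (T/A), 14 (A/T), 16 (C/T), 20 (G/T), 21 (G/A), 25 (A/G).
21 of the 31 sites match, so the percent identity is 21/31 × 100 = 67.7%.

67.7%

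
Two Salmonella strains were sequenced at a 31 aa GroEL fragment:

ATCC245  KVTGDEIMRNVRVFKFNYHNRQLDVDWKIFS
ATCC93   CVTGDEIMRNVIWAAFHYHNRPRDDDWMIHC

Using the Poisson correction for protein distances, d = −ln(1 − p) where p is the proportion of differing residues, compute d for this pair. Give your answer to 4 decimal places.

Mismatches occur at site 1 (K/C), site 12 (R/I), site 13 (V/W), site 14 (F/A), site 15 (K/A), site 17 (N/H), site 22 (Q/P), site 23 (L/R), site 25 (V/D), site 28 (K/M), site 30 (F/H), site 31 (S/C).
p = 12/31 = 0.387097.
d = −ln(1 − 0.387097) = −ln(0.612903) = 0.4895.

0.4895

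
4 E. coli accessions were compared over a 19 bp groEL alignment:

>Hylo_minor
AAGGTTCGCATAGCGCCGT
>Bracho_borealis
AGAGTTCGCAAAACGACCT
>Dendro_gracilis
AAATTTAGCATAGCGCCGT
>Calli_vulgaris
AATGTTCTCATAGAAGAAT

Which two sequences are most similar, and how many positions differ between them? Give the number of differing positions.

3

Pairwise Hamming distances:
  Hylo_minor vs Bracho_borealis: 6
  Hylo_minor vs Dendro_gracilis: 3
  Hylo_minor vs Calli_vulgaris: 7
  Bracho_borealis vs Dendro_gracilis: 7
  Bracho_borealis vs Calli_vulgaris: 10
  Dendro_gracilis vs Calli_vulgaris: 9
The smallest is 3, between Hylo_minor and Dendro_gracilis.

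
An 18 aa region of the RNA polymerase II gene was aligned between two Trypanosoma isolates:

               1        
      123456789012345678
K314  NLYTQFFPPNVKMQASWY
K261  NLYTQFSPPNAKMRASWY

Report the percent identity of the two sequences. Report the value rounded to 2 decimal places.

83.33%

Mismatches occur at site 7 (F/S), site 11 (V/A), site 14 (Q/R).
15 of the 18 sites match, so the percent identity is 15/18 × 100 = 83.33%.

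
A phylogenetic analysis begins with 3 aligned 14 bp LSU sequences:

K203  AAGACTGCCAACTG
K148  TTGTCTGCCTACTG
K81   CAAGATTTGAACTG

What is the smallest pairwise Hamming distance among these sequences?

Pairwise Hamming distances:
  K203 vs K148: 4
  K203 vs K81: 7
  K148 vs K81: 9
The smallest is 4, between K203 and K148.

4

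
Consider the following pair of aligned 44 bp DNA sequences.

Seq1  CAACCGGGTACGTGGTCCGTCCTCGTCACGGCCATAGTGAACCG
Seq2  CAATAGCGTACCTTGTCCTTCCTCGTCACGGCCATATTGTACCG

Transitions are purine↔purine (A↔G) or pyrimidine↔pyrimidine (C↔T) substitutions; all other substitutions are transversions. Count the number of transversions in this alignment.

7

Differing sites — 4:C/T (Ti); 5:C/A (Tv); 7:G/C (Tv); 12:G/C (Tv); 14:G/T (Tv); 19:G/T (Tv); 37:G/T (Tv); 40:A/T (Tv).
Of the 8 differences, 1 transition and 7 transversions, so the answer is 7.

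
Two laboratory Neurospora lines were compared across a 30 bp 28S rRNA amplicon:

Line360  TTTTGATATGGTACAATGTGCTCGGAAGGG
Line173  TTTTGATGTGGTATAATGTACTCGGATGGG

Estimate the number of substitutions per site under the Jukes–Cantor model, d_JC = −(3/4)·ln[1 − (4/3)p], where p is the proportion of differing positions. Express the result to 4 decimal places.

Mismatches occur at site 8 (A↔G), site 14 (C↔T), site 20 (G↔A), site 27 (A↔T).
p = 4/30 = 0.133333.
d = −0.75 · ln(1 − (4/3)·0.133333) = −0.75 · ln(0.822223) = −0.75 · (-0.195744) = 0.1468.

0.1468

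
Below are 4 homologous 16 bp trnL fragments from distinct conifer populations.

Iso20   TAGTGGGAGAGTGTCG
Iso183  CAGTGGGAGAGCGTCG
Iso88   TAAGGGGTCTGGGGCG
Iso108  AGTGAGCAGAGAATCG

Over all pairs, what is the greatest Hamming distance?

Pairwise Hamming distances:
  Iso20 vs Iso183: 2
  Iso20 vs Iso88: 7
  Iso20 vs Iso108: 8
  Iso183 vs Iso88: 8
  Iso183 vs Iso108: 8
  Iso88 vs Iso108: 11
The largest is 11, between Iso88 and Iso108.

11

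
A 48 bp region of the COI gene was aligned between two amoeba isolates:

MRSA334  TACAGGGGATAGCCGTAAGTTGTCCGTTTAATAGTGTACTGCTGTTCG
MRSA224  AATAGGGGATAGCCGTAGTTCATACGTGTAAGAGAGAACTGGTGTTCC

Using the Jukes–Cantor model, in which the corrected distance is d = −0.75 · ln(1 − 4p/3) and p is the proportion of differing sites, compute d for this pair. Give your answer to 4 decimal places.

Mismatches occur at site 1 (T→A), site 3 (C→T), site 18 (A→G), site 19 (G→T), site 21 (T→C), site 22 (G→A), site 24 (C→A), site 28 (T→G), site 32 (T→G), site 35 (T→A), site 37 (T→A), site 42 (C→G), site 48 (G→C).
p = 13/48 = 0.270833.
d = −0.75 · ln(1 − (4/3)·0.270833) = −0.75 · ln(0.638889) = −0.75 · (-0.448025) = 0.3360.

0.3360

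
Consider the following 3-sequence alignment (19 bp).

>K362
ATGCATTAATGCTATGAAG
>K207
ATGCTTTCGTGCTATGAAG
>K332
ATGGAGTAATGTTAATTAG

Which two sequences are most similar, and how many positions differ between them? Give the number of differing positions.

Pairwise Hamming distances:
  K362 vs K207: 3
  K362 vs K332: 6
  K207 vs K332: 9
The smallest is 3, between K362 and K207.

3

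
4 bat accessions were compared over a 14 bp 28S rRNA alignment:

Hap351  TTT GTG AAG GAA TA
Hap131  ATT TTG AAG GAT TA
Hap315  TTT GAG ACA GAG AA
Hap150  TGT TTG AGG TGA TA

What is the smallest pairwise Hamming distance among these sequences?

Pairwise Hamming distances:
  Hap351 vs Hap131: 3
  Hap351 vs Hap315: 5
  Hap351 vs Hap150: 5
  Hap131 vs Hap315: 7
  Hap131 vs Hap150: 6
  Hap315 vs Hap150: 9
The smallest is 3, between Hap351 and Hap131.

3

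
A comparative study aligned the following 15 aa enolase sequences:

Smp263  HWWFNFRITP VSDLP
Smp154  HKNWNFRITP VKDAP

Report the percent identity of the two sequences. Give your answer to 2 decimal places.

Differing sites — 2:W/K; 3:W/N; 4:F/W; 12:S/K; 14:L/A.
10 of the 15 sites match, so the percent identity is 10/15 × 100 = 66.67%.

66.67%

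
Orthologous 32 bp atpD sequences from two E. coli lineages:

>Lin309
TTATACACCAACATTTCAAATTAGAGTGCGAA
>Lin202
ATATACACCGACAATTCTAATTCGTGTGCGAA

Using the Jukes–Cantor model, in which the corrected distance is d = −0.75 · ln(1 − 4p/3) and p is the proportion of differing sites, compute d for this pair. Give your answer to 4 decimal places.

Differing sites — 1:T/A; 10:A/G; 14:T/A; 18:A/T; 23:A/C; 25:A/T.
p = 6/32 = 0.187500.
d = −0.75 · ln(1 − (4/3)·0.187500) = −0.75 · ln(0.750000) = −0.75 · (-0.287682) = 0.2158.

0.2158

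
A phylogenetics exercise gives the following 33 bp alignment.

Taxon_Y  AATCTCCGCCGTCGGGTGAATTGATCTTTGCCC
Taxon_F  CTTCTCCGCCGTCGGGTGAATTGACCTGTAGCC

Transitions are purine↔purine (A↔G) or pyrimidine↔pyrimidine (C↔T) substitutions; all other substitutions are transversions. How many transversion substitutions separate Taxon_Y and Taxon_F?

4

Differing sites — 1:A/C (Tv); 2:A/T (Tv); 25:T/C (Ti); 28:T/G (Tv); 30:G/A (Ti); 31:C/G (Tv).
Of the 6 differences, 2 transitions and 4 transversions, so the answer is 4.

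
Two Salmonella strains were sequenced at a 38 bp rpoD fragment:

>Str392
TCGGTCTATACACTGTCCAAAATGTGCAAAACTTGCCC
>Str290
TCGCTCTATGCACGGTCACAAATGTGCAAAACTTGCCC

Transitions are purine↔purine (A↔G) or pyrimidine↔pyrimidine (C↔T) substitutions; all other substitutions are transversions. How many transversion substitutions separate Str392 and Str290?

Mismatches occur at site 4 (G/C, transversion), site 10 (A/G, transition), site 14 (T/G, transversion), site 18 (C/A, transversion), site 19 (A/C, transversion).
Of the 5 differences, 1 transition and 4 transversions, so the answer is 4.

4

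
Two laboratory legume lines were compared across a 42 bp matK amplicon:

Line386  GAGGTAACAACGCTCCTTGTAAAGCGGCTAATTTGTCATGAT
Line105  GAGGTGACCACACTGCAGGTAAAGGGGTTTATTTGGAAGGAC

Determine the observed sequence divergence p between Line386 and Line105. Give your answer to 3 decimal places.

The sequences differ at positions 6 (A/G), 9 (A/C), 12 (G/A), 15 (C/G), 17 (T/A), 18 (T/G), 25 (C/G), 28 (C/T), 30 (A/T), 36 (T/G), 37 (C/A), 39 (T/G), 42 (T/C).
There are 13 differences over 42 sites, so p = 13/42 = 0.310.

0.310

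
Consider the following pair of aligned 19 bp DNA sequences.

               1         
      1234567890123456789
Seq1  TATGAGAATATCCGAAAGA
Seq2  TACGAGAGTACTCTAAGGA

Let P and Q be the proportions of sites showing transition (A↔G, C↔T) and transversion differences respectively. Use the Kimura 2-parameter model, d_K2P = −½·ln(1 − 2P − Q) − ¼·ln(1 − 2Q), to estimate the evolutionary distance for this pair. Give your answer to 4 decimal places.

Mismatches occur at site 3 (T/C, transition), site 8 (A/G, transition), site 11 (T/C, transition), site 12 (C/T, transition), site 14 (G/T, transversion), site 17 (A/G, transition).
Of the 6 differences, 5 transitions and 1 transversion over 19 sites: P = 5/19 = 0.263158, Q = 1/19 = 0.052632.
d = −0.5·ln(0.421052) − 0.25·ln(0.894736) = −0.5·(-0.864999) − 0.25·(-0.111227) = 0.4603.

0.4603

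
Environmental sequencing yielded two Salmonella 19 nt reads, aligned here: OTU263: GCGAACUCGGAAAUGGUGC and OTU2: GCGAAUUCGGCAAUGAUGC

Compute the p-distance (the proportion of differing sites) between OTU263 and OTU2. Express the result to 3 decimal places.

0.158

The sequences differ at positions 6 (C/U), 11 (A/C), 16 (G/A).
There are 3 differences over 19 sites, so p = 3/19 = 0.158.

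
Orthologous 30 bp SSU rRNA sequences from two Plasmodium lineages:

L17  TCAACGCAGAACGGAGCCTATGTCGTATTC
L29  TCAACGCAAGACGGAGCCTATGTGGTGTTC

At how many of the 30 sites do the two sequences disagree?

Differing sites — 9:G/A; 10:A/G; 24:C/G; 27:A/G.
That gives 4 mismatches out of 30 aligned sites, so the Hamming distance is 4.

4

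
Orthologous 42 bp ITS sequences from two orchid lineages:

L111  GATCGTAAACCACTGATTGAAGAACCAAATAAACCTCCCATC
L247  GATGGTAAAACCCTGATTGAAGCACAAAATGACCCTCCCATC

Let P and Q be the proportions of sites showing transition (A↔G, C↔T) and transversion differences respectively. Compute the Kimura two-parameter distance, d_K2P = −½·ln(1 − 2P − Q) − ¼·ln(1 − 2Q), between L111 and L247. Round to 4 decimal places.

0.1898

Differing sites — 4:C/G (Tv); 10:C/A (Tv); 12:A/C (Tv); 23:A/C (Tv); 26:C/A (Tv); 31:A/G (Ti); 33:A/C (Tv).
Of the 7 differences, 1 transition and 6 transversions over 42 sites: P = 1/42 = 0.023810, Q = 6/42 = 0.142857.
d = −0.5·ln(0.809523) − 0.25·ln(0.714286) = −0.5·(-0.211310) − 0.25·(-0.336472) = 0.1898.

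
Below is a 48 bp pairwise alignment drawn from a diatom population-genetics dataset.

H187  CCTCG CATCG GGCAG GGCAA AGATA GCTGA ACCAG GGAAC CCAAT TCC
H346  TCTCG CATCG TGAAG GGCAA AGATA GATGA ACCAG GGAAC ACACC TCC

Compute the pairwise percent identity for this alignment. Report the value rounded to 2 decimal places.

The sequences differ at positions 1 (C/T), 11 (G/T), 13 (C/A), 27 (C/A), 41 (C/A), 44 (A/C), 45 (T/C).
41 of the 48 sites match, so the percent identity is 41/48 × 100 = 85.42%.

85.42%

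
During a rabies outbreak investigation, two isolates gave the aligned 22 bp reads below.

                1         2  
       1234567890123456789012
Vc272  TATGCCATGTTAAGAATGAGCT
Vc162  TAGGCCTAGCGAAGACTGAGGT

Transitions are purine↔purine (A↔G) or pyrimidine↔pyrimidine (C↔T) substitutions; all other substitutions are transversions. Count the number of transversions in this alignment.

6

Mismatches occur at site 3 (T↔G, transversion), site 7 (A↔T, transversion), site 8 (T↔A, transversion), site 10 (T↔C, transition), site 11 (T↔G, transversion), site 16 (A↔C, transversion), site 21 (C↔G, transversion).
Of the 7 differences, 1 transition and 6 transversions, so the answer is 6.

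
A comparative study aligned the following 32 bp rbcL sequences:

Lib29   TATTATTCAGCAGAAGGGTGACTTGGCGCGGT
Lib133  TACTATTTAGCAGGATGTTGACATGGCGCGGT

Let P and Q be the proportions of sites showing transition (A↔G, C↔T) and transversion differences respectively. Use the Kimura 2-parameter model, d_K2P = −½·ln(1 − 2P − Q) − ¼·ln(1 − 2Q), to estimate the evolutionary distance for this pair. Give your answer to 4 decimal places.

Differing sites — 3:T/C (Ti); 8:C/T (Ti); 14:A/G (Ti); 16:G/T (Tv); 18:G/T (Tv); 23:T/A (Tv).
Of the 6 differences, 3 transitions and 3 transversions over 32 sites: P = 3/32 = 0.093750, Q = 3/32 = 0.093750.
d = −0.5·ln(0.718750) − 0.25·ln(0.812500) = −0.5·(-0.330242) − 0.25·(-0.207639) = 0.2170.

0.2170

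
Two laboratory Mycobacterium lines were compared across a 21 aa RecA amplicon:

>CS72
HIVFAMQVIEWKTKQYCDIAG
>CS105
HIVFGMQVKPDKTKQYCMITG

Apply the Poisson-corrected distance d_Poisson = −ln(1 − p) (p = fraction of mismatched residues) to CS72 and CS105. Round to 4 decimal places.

Mismatches occur at site 5 (A/G), site 9 (I/K), site 10 (E/P), site 11 (W/D), site 18 (D/M), site 20 (A/T).
p = 6/21 = 0.285714.
d = −ln(1 − 0.285714) = −ln(0.714286) = 0.3365.

0.3365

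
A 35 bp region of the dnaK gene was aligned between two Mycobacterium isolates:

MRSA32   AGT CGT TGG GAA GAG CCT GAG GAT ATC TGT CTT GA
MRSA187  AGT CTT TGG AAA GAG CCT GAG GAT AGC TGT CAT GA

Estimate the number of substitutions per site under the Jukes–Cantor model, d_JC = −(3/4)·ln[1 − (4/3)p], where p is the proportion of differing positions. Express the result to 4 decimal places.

0.1240

Mismatches occur at site 5 (G/T), site 10 (G/A), site 26 (T/G), site 32 (T/A).
p = 4/35 = 0.114286.
d = −0.75 · ln(1 − (4/3)·0.114286) = −0.75 · ln(0.847619) = −0.75 · (-0.165324) = 0.1240.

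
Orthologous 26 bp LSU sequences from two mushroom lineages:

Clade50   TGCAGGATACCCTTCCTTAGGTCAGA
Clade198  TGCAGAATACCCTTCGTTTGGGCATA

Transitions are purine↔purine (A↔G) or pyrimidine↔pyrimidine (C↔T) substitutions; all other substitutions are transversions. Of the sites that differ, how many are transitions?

The sequences differ at positions 6 (G/A, transition), 16 (C/G, transversion), 19 (A/T, transversion), 22 (T/G, transversion), 25 (G/T, transversion).
Of the 5 differences, 1 transition and 4 transversions, so the answer is 1.

1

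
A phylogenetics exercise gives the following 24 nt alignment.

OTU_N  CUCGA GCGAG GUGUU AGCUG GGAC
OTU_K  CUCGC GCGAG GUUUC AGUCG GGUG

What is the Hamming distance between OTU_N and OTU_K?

Differing sites — 5:A/C; 13:G/U; 15:U/C; 18:C/U; 19:U/C; 23:A/U; 24:C/G.
That gives 7 mismatches out of 24 aligned sites, so the Hamming distance is 7.

7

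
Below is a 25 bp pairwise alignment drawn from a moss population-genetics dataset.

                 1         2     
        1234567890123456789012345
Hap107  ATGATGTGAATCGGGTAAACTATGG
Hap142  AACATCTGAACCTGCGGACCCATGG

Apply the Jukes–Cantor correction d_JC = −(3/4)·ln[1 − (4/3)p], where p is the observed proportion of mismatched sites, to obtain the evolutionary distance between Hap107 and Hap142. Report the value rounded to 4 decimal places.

Mismatches occur at site 2 (T↔A), site 3 (G↔C), site 6 (G↔C), site 11 (T↔C), site 13 (G↔T), site 15 (G↔C), site 16 (T↔G), site 17 (A↔G), site 19 (A↔C), site 21 (T↔C).
p = 10/25 = 0.400000.
d = −0.75 · ln(1 − (4/3)·0.400000) = −0.75 · ln(0.466667) = −0.75 · (-0.762139) = 0.5716.

0.5716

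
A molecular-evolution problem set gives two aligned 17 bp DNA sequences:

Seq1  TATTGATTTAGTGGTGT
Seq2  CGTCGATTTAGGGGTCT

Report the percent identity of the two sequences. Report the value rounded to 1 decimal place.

70.6%

The sequences differ at positions 1 (T/C), 2 (A/G), 4 (T/C), 12 (T/G), 16 (G/C).
12 of the 17 sites match, so the percent identity is 12/17 × 100 = 70.6%.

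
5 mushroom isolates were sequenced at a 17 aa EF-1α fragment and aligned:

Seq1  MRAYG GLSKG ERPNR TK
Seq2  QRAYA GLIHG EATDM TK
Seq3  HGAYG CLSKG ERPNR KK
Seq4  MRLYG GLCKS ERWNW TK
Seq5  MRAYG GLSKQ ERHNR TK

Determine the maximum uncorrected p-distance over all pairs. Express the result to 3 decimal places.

0.647

Pairwise Hamming distances:
  Seq1 vs Seq2: 8
  Seq1 vs Seq3: 4
  Seq1 vs Seq4: 5
  Seq1 vs Seq5: 2
  Seq2 vs Seq3: 11
  Seq2 vs Seq4: 10
  Seq2 vs Seq5: 9
  Seq3 vs Seq4: 9
  Seq3 vs Seq5: 6
  Seq4 vs Seq5: 5
The largest is 11 mismatches, between Seq2 and Seq3; p = 11/17 = 0.647.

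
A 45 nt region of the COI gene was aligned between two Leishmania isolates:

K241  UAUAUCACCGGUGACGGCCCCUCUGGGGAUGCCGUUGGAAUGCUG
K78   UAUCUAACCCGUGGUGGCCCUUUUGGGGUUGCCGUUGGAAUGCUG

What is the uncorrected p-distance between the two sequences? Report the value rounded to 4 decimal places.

0.1778

Mismatches occur at site 4 (A→C), site 6 (C→A), site 10 (G→C), site 14 (A→G), site 15 (C→U), site 21 (C→U), site 23 (C→U), site 29 (A→U).
There are 8 differences over 45 sites, so p = 8/45 = 0.1778.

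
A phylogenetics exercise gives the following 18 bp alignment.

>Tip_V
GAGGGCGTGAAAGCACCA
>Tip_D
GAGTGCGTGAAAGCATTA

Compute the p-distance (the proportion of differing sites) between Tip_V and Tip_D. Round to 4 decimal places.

Mismatches occur at site 4 (G→T), site 16 (C→T), site 17 (C→T).
There are 3 differences over 18 sites, so p = 3/18 = 0.1667.

0.1667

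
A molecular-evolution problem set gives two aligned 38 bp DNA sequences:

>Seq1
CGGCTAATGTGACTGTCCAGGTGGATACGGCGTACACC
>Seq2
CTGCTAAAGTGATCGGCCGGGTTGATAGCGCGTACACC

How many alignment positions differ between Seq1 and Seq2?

9

The sequences differ at positions 2 (G/T), 8 (T/A), 13 (C/T), 14 (T/C), 16 (T/G), 19 (A/G), 23 (G/T), 28 (C/G), 29 (G/C).
That gives 9 mismatches out of 38 aligned sites, so the Hamming distance is 9.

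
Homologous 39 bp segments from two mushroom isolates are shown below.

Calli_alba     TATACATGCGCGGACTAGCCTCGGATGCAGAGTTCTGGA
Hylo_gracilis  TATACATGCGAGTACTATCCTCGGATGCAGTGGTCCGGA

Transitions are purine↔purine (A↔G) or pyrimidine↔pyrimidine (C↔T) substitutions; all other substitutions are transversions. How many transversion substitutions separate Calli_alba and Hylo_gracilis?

5

Differing sites — 11:C/A (Tv); 13:G/T (Tv); 18:G/T (Tv); 31:A/T (Tv); 33:T/G (Tv); 36:T/C (Ti).
Of the 6 differences, 1 transition and 5 transversions, so the answer is 5.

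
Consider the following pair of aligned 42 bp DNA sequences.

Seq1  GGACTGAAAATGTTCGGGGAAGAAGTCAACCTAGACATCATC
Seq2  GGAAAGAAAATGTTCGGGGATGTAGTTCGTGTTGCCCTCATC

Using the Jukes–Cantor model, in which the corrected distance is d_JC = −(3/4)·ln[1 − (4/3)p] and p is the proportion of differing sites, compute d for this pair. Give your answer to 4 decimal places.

0.3597

Differing sites — 4:C/A; 5:T/A; 21:A/T; 23:A/T; 27:C/T; 28:A/C; 29:A/G; 30:C/T; 31:C/G; 33:A/T; 35:A/C; 37:A/C.
p = 12/42 = 0.285714.
d = −0.75 · ln(1 − (4/3)·0.285714) = −0.75 · ln(0.619048) = −0.75 · (-0.479572) = 0.3597.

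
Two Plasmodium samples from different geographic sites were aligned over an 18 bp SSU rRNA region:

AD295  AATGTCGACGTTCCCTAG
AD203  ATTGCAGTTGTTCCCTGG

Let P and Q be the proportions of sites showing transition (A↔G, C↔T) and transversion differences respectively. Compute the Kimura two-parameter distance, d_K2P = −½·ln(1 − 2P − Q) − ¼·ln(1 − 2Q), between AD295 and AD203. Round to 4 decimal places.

0.4479

Mismatches occur at site 2 (A/T, transversion), site 5 (T/C, transition), site 6 (C/A, transversion), site 8 (A/T, transversion), site 9 (C/T, transition), site 17 (A/G, transition).
Of the 6 differences, 3 transitions and 3 transversions over 18 sites: P = 3/18 = 0.166667, Q = 3/18 = 0.166667.
d = −0.5·ln(0.499999) − 0.25·ln(0.666666) = −0.5·(-0.693149) − 0.25·(-0.405466) = 0.4479.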